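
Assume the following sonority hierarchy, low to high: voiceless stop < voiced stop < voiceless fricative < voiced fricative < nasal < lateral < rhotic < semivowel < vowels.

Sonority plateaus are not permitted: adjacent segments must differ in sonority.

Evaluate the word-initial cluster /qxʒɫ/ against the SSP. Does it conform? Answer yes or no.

/q/ is a voiceless stop (sonority 1).
/x/ is a voiceless fricative (sonority 3).
/ʒ/ is a voiced fricative (sonority 4).
/ɫ/ is a lateral (sonority 6).
The profile 1-3-4-6 strictly rises, so the word-initial cluster satisfies the SSP.

yes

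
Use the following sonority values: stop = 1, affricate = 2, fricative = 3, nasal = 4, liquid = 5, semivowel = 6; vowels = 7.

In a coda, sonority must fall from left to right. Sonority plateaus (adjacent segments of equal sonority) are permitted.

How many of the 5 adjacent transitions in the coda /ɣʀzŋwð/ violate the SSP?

3

/ɣ/ is a fricative (sonority 3).
/ʀ/ is a liquid (sonority 5).
/z/ is a fricative (sonority 3).
/ŋ/ is a nasal (sonority 4).
/w/ is a semivowel (sonority 6).
/ð/ is a fricative (sonority 3).
/ɣ/→/ʀ/: 3→5 (does not fall) — violation.
/ʀ/→/z/: 5→3 (falls) — ok.
/z/→/ŋ/: 3→4 (does not fall) — violation.
/ŋ/→/w/: 4→6 (does not fall) — violation.
/w/→/ð/: 6→3 (falls) — ok.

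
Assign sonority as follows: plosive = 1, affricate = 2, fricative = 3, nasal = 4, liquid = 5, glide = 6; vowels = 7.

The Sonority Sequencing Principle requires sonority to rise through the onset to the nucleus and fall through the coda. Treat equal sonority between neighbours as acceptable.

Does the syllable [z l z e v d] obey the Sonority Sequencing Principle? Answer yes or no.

no

Onset: /z/ is a fricative (sonority 3), /l/ is a liquid (sonority 5), /z/ is a fricative (sonority 3); then the nucleus /e/ (sonority 7).
Onset profile 3-5-3-7 — does not rise throughout.
Coda: /v/ is a fricative (sonority 3), /d/ is a plosive (sonority 1).
Coda profile 7-3-1 — falls from the nucleus.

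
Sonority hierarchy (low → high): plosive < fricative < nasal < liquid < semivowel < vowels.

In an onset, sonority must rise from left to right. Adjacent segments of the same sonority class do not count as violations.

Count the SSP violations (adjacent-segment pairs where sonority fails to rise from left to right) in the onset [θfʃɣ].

/θ/ is a fricative (sonority 2).
/f/ is a fricative (sonority 2).
/ʃ/ is a fricative (sonority 2).
/ɣ/ is a fricative (sonority 2).
/θ/→/f/: 2→2 (plateau, allowed) — ok.
/f/→/ʃ/: 2→2 (plateau, allowed) — ok.
/ʃ/→/ɣ/: 2→2 (plateau, allowed) — ok.

0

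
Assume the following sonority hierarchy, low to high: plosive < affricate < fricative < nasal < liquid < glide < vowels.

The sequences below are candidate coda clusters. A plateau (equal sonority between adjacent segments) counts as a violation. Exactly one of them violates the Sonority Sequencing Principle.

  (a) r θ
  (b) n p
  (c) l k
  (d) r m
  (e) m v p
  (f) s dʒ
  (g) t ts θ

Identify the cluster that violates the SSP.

g

(a) sonority 5-3: well-formed.
(b) sonority 4-1: well-formed.
(c) sonority 5-1: well-formed.
(d) sonority 5-4: well-formed.
(e) sonority 4-3-1: well-formed.
(f) sonority 3-2: well-formed.
(g) sonority 1-2-3: ill-formed.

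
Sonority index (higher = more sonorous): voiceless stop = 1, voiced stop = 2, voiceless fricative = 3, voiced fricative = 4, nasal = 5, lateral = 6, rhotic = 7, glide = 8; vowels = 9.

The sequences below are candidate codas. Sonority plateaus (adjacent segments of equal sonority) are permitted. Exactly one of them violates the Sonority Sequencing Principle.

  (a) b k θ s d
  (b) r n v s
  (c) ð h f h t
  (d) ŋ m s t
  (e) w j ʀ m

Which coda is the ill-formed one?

(a) sonority 2-1-3-3-2: ill-formed.
(b) sonority 7-5-4-3: well-formed.
(c) sonority 4-3-3-3-1: well-formed.
(d) sonority 5-5-3-1: well-formed.
(e) sonority 8-8-7-5: well-formed.

a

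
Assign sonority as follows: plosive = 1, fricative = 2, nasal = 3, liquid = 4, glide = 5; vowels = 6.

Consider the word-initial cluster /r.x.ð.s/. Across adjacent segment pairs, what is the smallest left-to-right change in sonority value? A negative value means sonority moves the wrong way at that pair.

/r/ is a liquid (sonority 4).
/x/ is a fricative (sonority 2).
/ð/ is a fricative (sonority 2).
/s/ is a fricative (sonority 2).
/r/→/x/: change -2.
/x/→/ð/: change +0.
/ð/→/s/: change +0.
Minimum = -2.

-2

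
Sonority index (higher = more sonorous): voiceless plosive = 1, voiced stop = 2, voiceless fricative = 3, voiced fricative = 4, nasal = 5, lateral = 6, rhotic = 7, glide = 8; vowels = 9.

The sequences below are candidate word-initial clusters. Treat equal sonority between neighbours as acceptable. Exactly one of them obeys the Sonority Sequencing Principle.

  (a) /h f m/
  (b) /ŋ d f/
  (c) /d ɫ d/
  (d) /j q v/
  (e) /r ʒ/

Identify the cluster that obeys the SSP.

a

(a) /h f m/: profile 3-3-5 — obeys.
(b) /ŋ d f/: profile 5-2-3 — violates.
(c) /d ɫ d/: profile 2-6-2 — violates.
(d) /j q v/: profile 8-1-4 — violates.
(e) /r ʒ/: profile 7-4 — violates.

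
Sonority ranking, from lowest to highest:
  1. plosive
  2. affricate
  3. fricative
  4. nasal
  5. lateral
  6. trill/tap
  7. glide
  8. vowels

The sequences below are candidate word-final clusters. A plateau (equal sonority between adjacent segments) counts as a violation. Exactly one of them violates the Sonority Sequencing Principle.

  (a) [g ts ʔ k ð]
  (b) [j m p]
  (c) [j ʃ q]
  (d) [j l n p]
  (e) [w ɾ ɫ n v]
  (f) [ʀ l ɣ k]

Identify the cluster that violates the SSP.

(a) [g ts ʔ k ð]: profile 1-2-1-1-3 — violates.
(b) [j m p]: profile 7-4-1 — obeys.
(c) [j ʃ q]: profile 7-3-1 — obeys.
(d) [j l n p]: profile 7-5-4-1 — obeys.
(e) [w ɾ ɫ n v]: profile 7-6-5-4-3 — obeys.
(f) [ʀ l ɣ k]: profile 6-5-3-1 — obeys.

a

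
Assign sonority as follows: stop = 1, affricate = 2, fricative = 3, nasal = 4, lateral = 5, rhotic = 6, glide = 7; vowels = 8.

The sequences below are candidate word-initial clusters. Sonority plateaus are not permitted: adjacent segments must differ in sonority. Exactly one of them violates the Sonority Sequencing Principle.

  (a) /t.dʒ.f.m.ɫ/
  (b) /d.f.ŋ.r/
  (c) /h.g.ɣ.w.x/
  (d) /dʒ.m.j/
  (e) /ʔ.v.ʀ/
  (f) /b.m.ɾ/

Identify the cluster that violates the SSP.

(a) 1-2-3-4-5 → obeys
(b) 1-3-4-6 → obeys
(c) 3-1-3-7-3 → violates
(d) 2-4-7 → obeys
(e) 1-3-6 → obeys
(f) 1-4-6 → obeys

c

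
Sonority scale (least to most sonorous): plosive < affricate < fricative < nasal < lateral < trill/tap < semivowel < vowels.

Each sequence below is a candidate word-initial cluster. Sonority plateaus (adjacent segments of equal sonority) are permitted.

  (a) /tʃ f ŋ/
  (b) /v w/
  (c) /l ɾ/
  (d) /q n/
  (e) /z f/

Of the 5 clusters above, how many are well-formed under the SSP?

5

(a) sonority 2-3-4: well-formed.
(b) sonority 3-7: well-formed.
(c) sonority 5-6: well-formed.
(d) sonority 1-4: well-formed.
(e) sonority 3-3: well-formed.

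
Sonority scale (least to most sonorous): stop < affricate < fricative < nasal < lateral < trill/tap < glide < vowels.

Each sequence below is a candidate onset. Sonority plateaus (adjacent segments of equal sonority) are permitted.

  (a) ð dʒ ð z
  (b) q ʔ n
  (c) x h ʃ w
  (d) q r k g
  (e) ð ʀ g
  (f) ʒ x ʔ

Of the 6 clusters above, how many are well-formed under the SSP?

2

(a) ð dʒ ð z: profile 3-2-3-3 — violates.
(b) q ʔ n: profile 1-1-4 — obeys.
(c) x h ʃ w: profile 3-3-3-7 — obeys.
(d) q r k g: profile 1-6-1-1 — violates.
(e) ð ʀ g: profile 3-6-1 — violates.
(f) ʒ x ʔ: profile 3-3-1 — violates.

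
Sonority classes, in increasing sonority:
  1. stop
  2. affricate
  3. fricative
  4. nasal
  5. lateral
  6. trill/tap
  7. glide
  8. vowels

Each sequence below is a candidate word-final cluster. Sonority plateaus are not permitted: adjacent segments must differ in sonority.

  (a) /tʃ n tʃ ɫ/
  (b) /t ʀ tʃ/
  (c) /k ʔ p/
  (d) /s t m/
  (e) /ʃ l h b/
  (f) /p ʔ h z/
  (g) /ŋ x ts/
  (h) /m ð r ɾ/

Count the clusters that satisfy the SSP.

1

(a) /tʃ n tʃ ɫ/: profile 2-4-2-5 — violates.
(b) /t ʀ tʃ/: profile 1-6-2 — violates.
(c) /k ʔ p/: profile 1-1-1 — violates.
(d) /s t m/: profile 3-1-4 — violates.
(e) /ʃ l h b/: profile 3-5-3-1 — violates.
(f) /p ʔ h z/: profile 1-1-3-3 — violates.
(g) /ŋ x ts/: profile 4-3-2 — obeys.
(h) /m ð r ɾ/: profile 4-3-6-6 — violates.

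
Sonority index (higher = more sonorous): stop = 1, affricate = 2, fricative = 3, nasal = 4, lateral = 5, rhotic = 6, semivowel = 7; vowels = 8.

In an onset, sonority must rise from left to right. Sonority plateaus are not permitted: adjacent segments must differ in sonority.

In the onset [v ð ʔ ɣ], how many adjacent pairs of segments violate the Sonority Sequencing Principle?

/v/: fricative = 3.
/ð/: fricative = 3.
/ʔ/: stop = 1.
/ɣ/: fricative = 3.
/v/→/ð/: 3→3 (plateau) — violation.
/ð/→/ʔ/: 3→1 (does not rise) — violation.
/ʔ/→/ɣ/: 1→3 (rises) — ok.

2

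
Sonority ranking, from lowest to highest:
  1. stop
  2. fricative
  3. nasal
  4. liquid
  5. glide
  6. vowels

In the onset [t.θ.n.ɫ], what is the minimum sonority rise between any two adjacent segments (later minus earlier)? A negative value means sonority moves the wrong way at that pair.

1

/t/ — stop, sonority 1.
/θ/ — fricative, sonority 2.
/n/ — nasal, sonority 3.
/ɫ/ — liquid, sonority 4.
/t/→/θ/: change +1.
/θ/→/n/: change +1.
/n/→/ɫ/: change +1.
Minimum = 1.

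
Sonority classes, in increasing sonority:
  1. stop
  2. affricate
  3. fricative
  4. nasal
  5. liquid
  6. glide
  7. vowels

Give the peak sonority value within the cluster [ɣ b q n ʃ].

/ɣ/: fricative = 3.
/b/: stop = 1.
/q/: stop = 1.
/n/: nasal = 4.
/ʃ/: fricative = 3.
The maximum is 4.

4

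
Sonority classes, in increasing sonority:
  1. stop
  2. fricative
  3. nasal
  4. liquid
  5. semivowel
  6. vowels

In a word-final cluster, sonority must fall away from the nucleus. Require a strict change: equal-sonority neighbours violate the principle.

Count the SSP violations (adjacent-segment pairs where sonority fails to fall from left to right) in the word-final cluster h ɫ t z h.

3

/h/ is a fricative (sonority 2).
/ɫ/ is a liquid (sonority 4).
/t/ is a stop (sonority 1).
/z/ is a fricative (sonority 2).
/h/ is a fricative (sonority 2).
/h/→/ɫ/: 2→4 (does not fall) — violation.
/ɫ/→/t/: 4→1 (falls) — ok.
/t/→/z/: 1→2 (does not fall) — violation.
/z/→/h/: 2→2 (plateau) — violation.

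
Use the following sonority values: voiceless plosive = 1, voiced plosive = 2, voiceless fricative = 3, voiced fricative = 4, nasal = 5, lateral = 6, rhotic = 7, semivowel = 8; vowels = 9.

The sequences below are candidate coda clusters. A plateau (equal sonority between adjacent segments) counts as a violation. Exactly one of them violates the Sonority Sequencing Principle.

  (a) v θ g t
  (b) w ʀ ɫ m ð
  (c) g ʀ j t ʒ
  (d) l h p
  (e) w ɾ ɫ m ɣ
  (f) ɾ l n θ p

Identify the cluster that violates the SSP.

c

(a) 4-3-2-1 → obeys
(b) 8-7-6-5-4 → obeys
(c) 2-7-8-1-4 → violates
(d) 6-3-1 → obeys
(e) 8-7-6-5-4 → obeys
(f) 7-6-5-3-1 → obeys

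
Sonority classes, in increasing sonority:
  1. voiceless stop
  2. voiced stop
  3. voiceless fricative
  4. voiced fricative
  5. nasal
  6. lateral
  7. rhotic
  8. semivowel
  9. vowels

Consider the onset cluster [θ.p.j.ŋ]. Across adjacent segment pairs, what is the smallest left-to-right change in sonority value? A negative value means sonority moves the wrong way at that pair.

/θ/: voiceless fricative = 3.
/p/: voiceless stop = 1.
/j/: semivowel = 8.
/ŋ/: nasal = 5.
/θ/→/p/: change -2.
/p/→/j/: change +7.
/j/→/ŋ/: change -3.
Minimum = -3.

-3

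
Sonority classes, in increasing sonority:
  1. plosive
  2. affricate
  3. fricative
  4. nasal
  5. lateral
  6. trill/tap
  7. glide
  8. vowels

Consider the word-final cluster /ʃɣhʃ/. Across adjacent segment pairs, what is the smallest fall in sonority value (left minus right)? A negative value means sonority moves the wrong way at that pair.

0

/ʃ/ — fricative, sonority 3.
/ɣ/ — fricative, sonority 3.
/h/ — fricative, sonority 3.
/ʃ/ — fricative, sonority 3.
/ʃ/→/ɣ/: change +0.
/ɣ/→/h/: change +0.
/h/→/ʃ/: change +0.
Minimum = 0.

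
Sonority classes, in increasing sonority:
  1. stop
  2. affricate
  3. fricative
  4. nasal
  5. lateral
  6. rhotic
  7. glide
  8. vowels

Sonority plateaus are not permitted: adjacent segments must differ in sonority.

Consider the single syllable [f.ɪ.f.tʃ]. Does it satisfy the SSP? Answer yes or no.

yes

Onset: /f/ is a fricative (sonority 3); then the nucleus /ɪ/ (sonority 8).
Onset profile 3-8 — rises to the nucleus.
Coda: /f/ is a fricative (sonority 3), /tʃ/ is an affricate (sonority 2).
Coda profile 8-3-2 — falls from the nucleus.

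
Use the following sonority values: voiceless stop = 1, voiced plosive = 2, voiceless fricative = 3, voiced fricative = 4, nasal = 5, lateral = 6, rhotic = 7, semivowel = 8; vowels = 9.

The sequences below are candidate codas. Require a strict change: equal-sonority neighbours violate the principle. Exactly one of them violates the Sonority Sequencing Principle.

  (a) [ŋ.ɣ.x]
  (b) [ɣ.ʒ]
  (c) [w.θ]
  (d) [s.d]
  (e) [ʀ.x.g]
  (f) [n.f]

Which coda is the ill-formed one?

(a) [ŋ.ɣ.x]: profile 5-4-3 — obeys.
(b) [ɣ.ʒ]: profile 4-4 — violates.
(c) [w.θ]: profile 8-3 — obeys.
(d) [s.d]: profile 3-2 — obeys.
(e) [ʀ.x.g]: profile 7-3-2 — obeys.
(f) [n.f]: profile 5-3 — obeys.

b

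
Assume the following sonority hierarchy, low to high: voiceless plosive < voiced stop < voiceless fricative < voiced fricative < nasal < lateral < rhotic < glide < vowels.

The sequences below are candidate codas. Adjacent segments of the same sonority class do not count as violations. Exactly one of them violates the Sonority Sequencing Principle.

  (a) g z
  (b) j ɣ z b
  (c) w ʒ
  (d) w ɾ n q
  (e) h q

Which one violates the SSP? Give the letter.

(a) g z: profile 2-4 — violates.
(b) j ɣ z b: profile 8-4-4-2 — obeys.
(c) w ʒ: profile 8-4 — obeys.
(d) w ɾ n q: profile 8-7-5-1 — obeys.
(e) h q: profile 3-1 — obeys.

a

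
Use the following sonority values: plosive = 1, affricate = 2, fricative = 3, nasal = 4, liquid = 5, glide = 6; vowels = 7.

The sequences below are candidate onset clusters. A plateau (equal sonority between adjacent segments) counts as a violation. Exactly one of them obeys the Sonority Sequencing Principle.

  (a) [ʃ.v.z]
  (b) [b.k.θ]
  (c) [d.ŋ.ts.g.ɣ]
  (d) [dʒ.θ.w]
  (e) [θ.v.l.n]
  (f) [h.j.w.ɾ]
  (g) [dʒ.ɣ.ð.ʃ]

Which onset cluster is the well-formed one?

d

(a) 3-3-3 → violates
(b) 1-1-3 → violates
(c) 1-4-2-1-3 → violates
(d) 2-3-6 → obeys
(e) 3-3-5-4 → violates
(f) 3-6-6-5 → violates
(g) 2-3-3-3 → violates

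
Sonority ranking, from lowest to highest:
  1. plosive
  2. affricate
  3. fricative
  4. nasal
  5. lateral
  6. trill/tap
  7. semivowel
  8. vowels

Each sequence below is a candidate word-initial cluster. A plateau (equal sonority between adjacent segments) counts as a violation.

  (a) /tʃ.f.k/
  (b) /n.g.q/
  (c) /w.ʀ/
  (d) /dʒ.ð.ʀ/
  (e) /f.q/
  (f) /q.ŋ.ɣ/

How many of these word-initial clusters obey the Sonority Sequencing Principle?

(a) /tʃ.f.k/: profile 2-3-1 — violates.
(b) /n.g.q/: profile 4-1-1 — violates.
(c) /w.ʀ/: profile 7-6 — violates.
(d) /dʒ.ð.ʀ/: profile 2-3-6 — obeys.
(e) /f.q/: profile 3-1 — violates.
(f) /q.ŋ.ɣ/: profile 1-4-3 — violates.

1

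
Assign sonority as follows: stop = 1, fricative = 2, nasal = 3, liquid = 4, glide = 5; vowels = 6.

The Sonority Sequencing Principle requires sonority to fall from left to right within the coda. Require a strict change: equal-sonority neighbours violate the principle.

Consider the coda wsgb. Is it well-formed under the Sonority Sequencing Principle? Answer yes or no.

/w/: glide = 5.
/s/: fricative = 2.
/g/: stop = 1.
/b/: stop = 1.
The profile is 5-2-1-1. Between /g/ (1) and /b/ (1) sonority does not fall, so the cluster violates the SSP.

no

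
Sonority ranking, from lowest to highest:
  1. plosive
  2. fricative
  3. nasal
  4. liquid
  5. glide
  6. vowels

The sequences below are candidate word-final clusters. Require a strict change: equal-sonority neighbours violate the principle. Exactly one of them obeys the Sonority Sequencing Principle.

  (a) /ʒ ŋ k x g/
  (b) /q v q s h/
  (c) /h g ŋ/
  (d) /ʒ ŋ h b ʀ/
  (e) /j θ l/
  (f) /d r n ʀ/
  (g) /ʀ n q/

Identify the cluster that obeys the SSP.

(a) 2-3-1-2-1 → violates
(b) 1-2-1-2-2 → violates
(c) 2-1-3 → violates
(d) 2-3-2-1-4 → violates
(e) 5-2-4 → violates
(f) 1-4-3-4 → violates
(g) 4-3-1 → obeys

g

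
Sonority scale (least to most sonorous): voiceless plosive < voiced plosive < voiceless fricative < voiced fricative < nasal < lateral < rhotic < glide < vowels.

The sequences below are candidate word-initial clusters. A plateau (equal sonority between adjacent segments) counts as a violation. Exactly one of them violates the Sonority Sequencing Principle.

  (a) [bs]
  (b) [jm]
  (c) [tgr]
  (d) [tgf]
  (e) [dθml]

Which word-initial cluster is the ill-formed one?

b

(a) sonority 2-3: well-formed.
(b) sonority 8-5: ill-formed.
(c) sonority 1-2-7: well-formed.
(d) sonority 1-2-3: well-formed.
(e) sonority 2-3-5-6: well-formed.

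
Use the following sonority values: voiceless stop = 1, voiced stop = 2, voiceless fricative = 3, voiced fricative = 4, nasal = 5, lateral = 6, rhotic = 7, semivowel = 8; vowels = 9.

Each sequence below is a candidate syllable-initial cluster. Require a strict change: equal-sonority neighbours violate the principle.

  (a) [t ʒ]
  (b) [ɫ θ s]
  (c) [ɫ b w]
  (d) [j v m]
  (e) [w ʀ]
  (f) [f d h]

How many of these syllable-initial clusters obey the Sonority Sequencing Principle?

1

(a) [t ʒ]: profile 1-4 — obeys.
(b) [ɫ θ s]: profile 6-3-3 — violates.
(c) [ɫ b w]: profile 6-2-8 — violates.
(d) [j v m]: profile 8-4-5 — violates.
(e) [w ʀ]: profile 8-7 — violates.
(f) [f d h]: profile 3-2-3 — violates.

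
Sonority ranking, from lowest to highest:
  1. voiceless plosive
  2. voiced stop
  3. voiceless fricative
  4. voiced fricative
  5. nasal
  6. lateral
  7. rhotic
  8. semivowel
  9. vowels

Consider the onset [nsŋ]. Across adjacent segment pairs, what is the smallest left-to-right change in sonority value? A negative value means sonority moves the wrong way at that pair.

/n/ — nasal, sonority 5.
/s/ — voiceless fricative, sonority 3.
/ŋ/ — nasal, sonority 5.
/n/→/s/: change -2.
/s/→/ŋ/: change +2.
Minimum = -2.

-2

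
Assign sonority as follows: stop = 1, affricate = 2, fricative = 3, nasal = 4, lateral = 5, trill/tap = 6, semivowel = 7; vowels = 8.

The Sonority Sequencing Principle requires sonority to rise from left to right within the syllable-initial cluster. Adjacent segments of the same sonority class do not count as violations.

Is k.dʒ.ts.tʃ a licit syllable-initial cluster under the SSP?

/k/ is a stop (sonority 1).
/dʒ/ is an affricate (sonority 2).
/ts/ is an affricate (sonority 2).
/tʃ/ is an affricate (sonority 2).
The profile 1-2-2-2 is non-decreasing (plateaus allowed), so the syllable-initial cluster satisfies the SSP.

yes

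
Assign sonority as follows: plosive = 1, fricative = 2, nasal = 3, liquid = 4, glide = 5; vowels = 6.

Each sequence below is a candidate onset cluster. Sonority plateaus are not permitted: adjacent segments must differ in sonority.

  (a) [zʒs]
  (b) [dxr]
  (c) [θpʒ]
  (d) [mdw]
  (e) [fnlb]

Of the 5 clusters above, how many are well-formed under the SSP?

(a) 2-2-2 → violates
(b) 1-2-4 → obeys
(c) 2-1-2 → violates
(d) 3-1-5 → violates
(e) 2-3-4-1 → violates

1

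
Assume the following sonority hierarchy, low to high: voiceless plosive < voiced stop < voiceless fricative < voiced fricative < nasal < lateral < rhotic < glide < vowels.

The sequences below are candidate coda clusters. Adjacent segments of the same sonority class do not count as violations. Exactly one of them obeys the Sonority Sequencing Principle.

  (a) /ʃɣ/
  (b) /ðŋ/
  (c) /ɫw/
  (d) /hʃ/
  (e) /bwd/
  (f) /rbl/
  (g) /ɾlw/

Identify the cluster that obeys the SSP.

(a) /ʃɣ/: profile 3-4 — violates.
(b) /ðŋ/: profile 4-5 — violates.
(c) /ɫw/: profile 6-8 — violates.
(d) /hʃ/: profile 3-3 — obeys.
(e) /bwd/: profile 2-8-2 — violates.
(f) /rbl/: profile 7-2-6 — violates.
(g) /ɾlw/: profile 7-6-8 — violates.

d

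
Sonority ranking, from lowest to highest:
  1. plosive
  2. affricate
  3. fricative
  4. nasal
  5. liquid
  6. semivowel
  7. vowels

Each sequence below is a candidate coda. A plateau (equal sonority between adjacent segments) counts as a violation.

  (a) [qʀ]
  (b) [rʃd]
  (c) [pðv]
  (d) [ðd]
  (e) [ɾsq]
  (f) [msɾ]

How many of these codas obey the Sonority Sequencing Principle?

3

(a) 1-5 → violates
(b) 5-3-1 → obeys
(c) 1-3-3 → violates
(d) 3-1 → obeys
(e) 5-3-1 → obeys
(f) 4-3-5 → violates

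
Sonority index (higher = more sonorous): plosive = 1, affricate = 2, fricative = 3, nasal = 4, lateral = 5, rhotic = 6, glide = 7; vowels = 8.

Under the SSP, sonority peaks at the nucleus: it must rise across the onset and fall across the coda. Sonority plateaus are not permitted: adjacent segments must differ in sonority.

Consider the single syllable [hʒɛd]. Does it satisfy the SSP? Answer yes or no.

Onset: /h/ is a fricative (sonority 3), /ʒ/ is a fricative (sonority 3); then the nucleus /ɛ/ (sonority 8).
Onset profile 3-3-8 — does not strictly rise throughout.
Coda: /d/ is a plosive (sonority 1).
Coda profile 8-1 — falls from the nucleus.

no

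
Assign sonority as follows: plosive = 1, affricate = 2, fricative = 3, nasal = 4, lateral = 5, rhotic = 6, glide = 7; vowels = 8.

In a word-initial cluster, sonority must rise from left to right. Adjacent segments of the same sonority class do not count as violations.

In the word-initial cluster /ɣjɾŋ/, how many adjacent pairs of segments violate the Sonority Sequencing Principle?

/ɣ/ — fricative, sonority 3.
/j/ — glide, sonority 7.
/ɾ/ — rhotic, sonority 6.
/ŋ/ — nasal, sonority 4.
/ɣ/→/j/: 3→7 (rises) — ok.
/j/→/ɾ/: 7→6 (does not rise) — violation.
/ɾ/→/ŋ/: 6→4 (does not rise) — violation.

2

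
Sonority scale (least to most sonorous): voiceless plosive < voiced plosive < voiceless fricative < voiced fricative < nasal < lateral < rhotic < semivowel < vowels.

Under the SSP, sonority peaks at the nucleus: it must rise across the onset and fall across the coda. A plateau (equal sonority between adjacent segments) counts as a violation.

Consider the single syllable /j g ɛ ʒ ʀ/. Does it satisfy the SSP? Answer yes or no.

Onset: /j/ is a semivowel (sonority 8), /g/ is a voiced plosive (sonority 2); then the nucleus /ɛ/ (sonority 9).
Onset profile 8-2-9 — does not strictly rise throughout.
Coda: /ʒ/ is a voiced fricative (sonority 4), /ʀ/ is a rhotic (sonority 7).
Coda profile 9-4-7 — does not strictly fall throughout.

no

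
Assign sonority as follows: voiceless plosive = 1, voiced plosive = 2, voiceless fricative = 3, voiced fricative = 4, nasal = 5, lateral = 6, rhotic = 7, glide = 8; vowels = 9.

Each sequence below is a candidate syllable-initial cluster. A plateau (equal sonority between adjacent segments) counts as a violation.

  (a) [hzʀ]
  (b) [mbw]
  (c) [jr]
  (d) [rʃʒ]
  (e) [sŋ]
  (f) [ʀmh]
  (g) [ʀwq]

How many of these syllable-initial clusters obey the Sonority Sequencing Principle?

2

(a) sonority 3-4-7: well-formed.
(b) sonority 5-2-8: ill-formed.
(c) sonority 8-7: ill-formed.
(d) sonority 7-3-4: ill-formed.
(e) sonority 3-5: well-formed.
(f) sonority 7-5-3: ill-formed.
(g) sonority 7-8-1: ill-formed.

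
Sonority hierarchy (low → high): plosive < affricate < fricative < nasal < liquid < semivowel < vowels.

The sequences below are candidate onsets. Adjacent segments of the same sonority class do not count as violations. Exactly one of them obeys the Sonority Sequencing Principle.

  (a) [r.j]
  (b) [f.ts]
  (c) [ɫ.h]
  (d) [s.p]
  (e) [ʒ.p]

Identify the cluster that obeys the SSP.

a

(a) 5-6 → obeys
(b) 3-2 → violates
(c) 5-3 → violates
(d) 3-1 → violates
(e) 3-1 → violates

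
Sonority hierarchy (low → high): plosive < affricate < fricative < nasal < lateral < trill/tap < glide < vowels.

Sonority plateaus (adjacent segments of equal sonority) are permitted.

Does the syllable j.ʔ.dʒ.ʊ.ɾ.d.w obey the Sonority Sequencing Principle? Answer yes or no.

Onset: /j/ is a glide (sonority 7), /ʔ/ is a plosive (sonority 1), /dʒ/ is an affricate (sonority 2); then the nucleus /ʊ/ (sonority 8).
Onset profile 7-1-2-8 — does not rise throughout.
Coda: /ɾ/ is a trill/tap (sonority 6), /d/ is a plosive (sonority 1), /w/ is a glide (sonority 7).
Coda profile 8-6-1-7 — does not fall throughout.

no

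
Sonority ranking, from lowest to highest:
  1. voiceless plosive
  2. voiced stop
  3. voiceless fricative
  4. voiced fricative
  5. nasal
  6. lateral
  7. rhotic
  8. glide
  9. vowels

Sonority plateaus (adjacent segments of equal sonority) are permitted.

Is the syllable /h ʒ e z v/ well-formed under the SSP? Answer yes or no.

yes

Onset: /h/ is a voiceless fricative (sonority 3), /ʒ/ is a voiced fricative (sonority 4); then the nucleus /e/ (sonority 9).
Onset profile 3-4-9 — rises to the nucleus.
Coda: /z/ is a voiced fricative (sonority 4), /v/ is a voiced fricative (sonority 4).
Coda profile 9-4-4 — falls from the nucleus.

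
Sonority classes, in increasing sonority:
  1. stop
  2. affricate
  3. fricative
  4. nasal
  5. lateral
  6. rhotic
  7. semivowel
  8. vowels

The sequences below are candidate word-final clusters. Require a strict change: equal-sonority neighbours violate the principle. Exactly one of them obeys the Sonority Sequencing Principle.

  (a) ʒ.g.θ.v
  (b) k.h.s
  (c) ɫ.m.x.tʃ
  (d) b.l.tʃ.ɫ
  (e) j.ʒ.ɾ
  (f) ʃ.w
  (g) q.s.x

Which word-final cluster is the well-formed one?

c

(a) ʒ.g.θ.v: profile 3-1-3-3 — violates.
(b) k.h.s: profile 1-3-3 — violates.
(c) ɫ.m.x.tʃ: profile 5-4-3-2 — obeys.
(d) b.l.tʃ.ɫ: profile 1-5-2-5 — violates.
(e) j.ʒ.ɾ: profile 7-3-6 — violates.
(f) ʃ.w: profile 3-7 — violates.
(g) q.s.x: profile 1-3-3 — violates.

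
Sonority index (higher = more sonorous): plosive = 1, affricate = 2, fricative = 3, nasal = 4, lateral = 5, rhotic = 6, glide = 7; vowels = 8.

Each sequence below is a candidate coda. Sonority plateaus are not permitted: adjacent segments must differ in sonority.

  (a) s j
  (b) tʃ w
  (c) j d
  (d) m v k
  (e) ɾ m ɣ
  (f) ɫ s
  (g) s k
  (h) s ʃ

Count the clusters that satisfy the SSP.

(a) s j: profile 3-7 — violates.
(b) tʃ w: profile 2-7 — violates.
(c) j d: profile 7-1 — obeys.
(d) m v k: profile 4-3-1 — obeys.
(e) ɾ m ɣ: profile 6-4-3 — obeys.
(f) ɫ s: profile 5-3 — obeys.
(g) s k: profile 3-1 — obeys.
(h) s ʃ: profile 3-3 — violates.

5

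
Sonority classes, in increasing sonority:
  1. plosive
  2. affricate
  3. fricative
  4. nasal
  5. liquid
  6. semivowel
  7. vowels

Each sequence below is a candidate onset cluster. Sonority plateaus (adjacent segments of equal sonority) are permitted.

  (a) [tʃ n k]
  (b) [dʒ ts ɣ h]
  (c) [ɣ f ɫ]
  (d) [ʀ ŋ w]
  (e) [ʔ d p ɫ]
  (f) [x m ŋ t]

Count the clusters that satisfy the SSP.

3

(a) sonority 2-4-1: ill-formed.
(b) sonority 2-2-3-3: well-formed.
(c) sonority 3-3-5: well-formed.
(d) sonority 5-4-6: ill-formed.
(e) sonority 1-1-1-5: well-formed.
(f) sonority 3-4-4-1: ill-formed.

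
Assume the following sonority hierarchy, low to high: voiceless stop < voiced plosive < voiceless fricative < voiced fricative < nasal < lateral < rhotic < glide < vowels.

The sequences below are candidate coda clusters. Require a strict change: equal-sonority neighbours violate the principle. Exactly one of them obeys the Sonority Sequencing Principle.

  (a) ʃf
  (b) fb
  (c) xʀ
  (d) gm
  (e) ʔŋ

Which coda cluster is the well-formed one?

(a) 3-3 → violates
(b) 3-2 → obeys
(c) 3-7 → violates
(d) 2-5 → violates
(e) 1-5 → violates

b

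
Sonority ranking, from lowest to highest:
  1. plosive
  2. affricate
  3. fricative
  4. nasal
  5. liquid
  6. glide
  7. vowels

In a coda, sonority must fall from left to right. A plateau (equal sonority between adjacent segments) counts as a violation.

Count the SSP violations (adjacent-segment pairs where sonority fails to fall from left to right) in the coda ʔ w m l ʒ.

2

/ʔ/ — plosive, sonority 1.
/w/ — glide, sonority 6.
/m/ — nasal, sonority 4.
/l/ — liquid, sonority 5.
/ʒ/ — fricative, sonority 3.
/ʔ/→/w/: 1→6 (does not fall) — violation.
/w/→/m/: 6→4 (falls) — ok.
/m/→/l/: 4→5 (does not fall) — violation.
/l/→/ʒ/: 5→3 (falls) — ok.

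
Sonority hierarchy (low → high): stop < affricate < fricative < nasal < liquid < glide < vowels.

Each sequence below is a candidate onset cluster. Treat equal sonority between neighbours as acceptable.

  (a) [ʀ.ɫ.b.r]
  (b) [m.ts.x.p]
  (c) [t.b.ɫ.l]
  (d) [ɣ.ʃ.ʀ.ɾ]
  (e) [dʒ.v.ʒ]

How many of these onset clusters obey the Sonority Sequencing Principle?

3

(a) [ʀ.ɫ.b.r]: profile 5-5-1-5 — violates.
(b) [m.ts.x.p]: profile 4-2-3-1 — violates.
(c) [t.b.ɫ.l]: profile 1-1-5-5 — obeys.
(d) [ɣ.ʃ.ʀ.ɾ]: profile 3-3-5-5 — obeys.
(e) [dʒ.v.ʒ]: profile 2-3-3 — obeys.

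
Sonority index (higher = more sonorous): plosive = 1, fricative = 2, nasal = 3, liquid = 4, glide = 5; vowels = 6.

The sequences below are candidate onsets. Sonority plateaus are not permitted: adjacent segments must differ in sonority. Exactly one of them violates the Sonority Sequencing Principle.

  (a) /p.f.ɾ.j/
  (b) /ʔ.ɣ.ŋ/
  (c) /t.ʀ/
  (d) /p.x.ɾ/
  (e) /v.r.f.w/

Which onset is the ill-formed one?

(a) /p.f.ɾ.j/: profile 1-2-4-5 — obeys.
(b) /ʔ.ɣ.ŋ/: profile 1-2-3 — obeys.
(c) /t.ʀ/: profile 1-4 — obeys.
(d) /p.x.ɾ/: profile 1-2-4 — obeys.
(e) /v.r.f.w/: profile 2-4-2-5 — violates.

e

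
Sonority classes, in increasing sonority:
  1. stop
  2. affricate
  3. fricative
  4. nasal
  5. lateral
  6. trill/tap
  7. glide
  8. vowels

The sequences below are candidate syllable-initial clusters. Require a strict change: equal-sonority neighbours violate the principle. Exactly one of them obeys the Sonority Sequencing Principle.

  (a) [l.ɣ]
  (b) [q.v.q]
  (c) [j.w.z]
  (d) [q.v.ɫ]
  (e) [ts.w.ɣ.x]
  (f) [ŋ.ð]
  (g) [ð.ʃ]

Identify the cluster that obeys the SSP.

(a) [l.ɣ]: profile 5-3 — violates.
(b) [q.v.q]: profile 1-3-1 — violates.
(c) [j.w.z]: profile 7-7-3 — violates.
(d) [q.v.ɫ]: profile 1-3-5 — obeys.
(e) [ts.w.ɣ.x]: profile 2-7-3-3 — violates.
(f) [ŋ.ð]: profile 4-3 — violates.
(g) [ð.ʃ]: profile 3-3 — violates.

d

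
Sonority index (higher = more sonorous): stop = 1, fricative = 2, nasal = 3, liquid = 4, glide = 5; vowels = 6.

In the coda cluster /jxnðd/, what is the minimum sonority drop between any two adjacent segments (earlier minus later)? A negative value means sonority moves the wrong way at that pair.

-1

/j/ — glide, sonority 5.
/x/ — fricative, sonority 2.
/n/ — nasal, sonority 3.
/ð/ — fricative, sonority 2.
/d/ — stop, sonority 1.
/j/→/x/: change +3.
/x/→/n/: change -1.
/n/→/ð/: change +1.
/ð/→/d/: change +1.
Minimum = -1.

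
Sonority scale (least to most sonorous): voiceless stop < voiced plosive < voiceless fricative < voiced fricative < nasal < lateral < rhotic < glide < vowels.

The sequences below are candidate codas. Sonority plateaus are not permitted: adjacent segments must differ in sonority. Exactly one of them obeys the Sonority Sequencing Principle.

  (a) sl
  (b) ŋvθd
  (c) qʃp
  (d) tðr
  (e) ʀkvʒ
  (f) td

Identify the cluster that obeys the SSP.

(a) 3-6 → violates
(b) 5-4-3-2 → obeys
(c) 1-3-1 → violates
(d) 1-4-7 → violates
(e) 7-1-4-4 → violates
(f) 1-2 → violates

b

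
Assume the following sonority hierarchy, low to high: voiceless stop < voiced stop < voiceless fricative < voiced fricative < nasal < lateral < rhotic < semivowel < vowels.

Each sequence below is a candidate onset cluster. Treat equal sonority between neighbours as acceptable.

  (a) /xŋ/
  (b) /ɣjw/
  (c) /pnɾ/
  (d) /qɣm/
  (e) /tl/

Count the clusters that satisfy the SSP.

(a) sonority 3-5: well-formed.
(b) sonority 4-8-8: well-formed.
(c) sonority 1-5-7: well-formed.
(d) sonority 1-4-5: well-formed.
(e) sonority 1-6: well-formed.

5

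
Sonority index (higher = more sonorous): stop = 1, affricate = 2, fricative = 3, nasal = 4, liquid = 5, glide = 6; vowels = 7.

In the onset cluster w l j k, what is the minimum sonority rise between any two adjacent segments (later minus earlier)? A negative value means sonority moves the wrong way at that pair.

/w/ — glide, sonority 6.
/l/ — liquid, sonority 5.
/j/ — glide, sonority 6.
/k/ — stop, sonority 1.
/w/→/l/: change -1.
/l/→/j/: change +1.
/j/→/k/: change -5.
Minimum = -5.

-5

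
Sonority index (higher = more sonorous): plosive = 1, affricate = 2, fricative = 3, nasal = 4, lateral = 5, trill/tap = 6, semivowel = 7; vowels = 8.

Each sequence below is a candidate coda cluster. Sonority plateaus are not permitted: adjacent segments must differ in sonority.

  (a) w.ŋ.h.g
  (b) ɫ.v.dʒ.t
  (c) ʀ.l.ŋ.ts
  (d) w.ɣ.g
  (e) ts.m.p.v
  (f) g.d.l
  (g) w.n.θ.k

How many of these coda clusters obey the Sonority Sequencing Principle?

5

(a) sonority 7-4-3-1: well-formed.
(b) sonority 5-3-2-1: well-formed.
(c) sonority 6-5-4-2: well-formed.
(d) sonority 7-3-1: well-formed.
(e) sonority 2-4-1-3: ill-formed.
(f) sonority 1-1-5: ill-formed.
(g) sonority 7-4-3-1: well-formed.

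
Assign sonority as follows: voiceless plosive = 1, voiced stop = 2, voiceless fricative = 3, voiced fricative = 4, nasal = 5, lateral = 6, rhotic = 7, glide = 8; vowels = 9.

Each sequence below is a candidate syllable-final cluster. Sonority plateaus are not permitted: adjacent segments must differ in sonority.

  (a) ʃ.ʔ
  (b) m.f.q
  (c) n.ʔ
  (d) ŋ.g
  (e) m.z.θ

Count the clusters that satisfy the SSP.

5

(a) ʃ.ʔ: profile 3-1 — obeys.
(b) m.f.q: profile 5-3-1 — obeys.
(c) n.ʔ: profile 5-1 — obeys.
(d) ŋ.g: profile 5-2 — obeys.
(e) m.z.θ: profile 5-4-3 — obeys.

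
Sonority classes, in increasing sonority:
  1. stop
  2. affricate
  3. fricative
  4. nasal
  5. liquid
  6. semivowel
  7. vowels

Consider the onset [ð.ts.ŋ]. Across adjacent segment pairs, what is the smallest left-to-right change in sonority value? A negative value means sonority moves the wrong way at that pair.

-1

/ð/ — fricative, sonority 3.
/ts/ — affricate, sonority 2.
/ŋ/ — nasal, sonority 4.
/ð/→/ts/: change -1.
/ts/→/ŋ/: change +2.
Minimum = -1.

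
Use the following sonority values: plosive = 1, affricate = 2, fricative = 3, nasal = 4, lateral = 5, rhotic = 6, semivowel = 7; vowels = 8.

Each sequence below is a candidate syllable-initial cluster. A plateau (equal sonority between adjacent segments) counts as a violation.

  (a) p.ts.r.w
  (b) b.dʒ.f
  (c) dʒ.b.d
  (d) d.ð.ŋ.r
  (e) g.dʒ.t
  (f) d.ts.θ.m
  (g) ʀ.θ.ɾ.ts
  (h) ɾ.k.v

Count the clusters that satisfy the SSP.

(a) 1-2-6-7 → obeys
(b) 1-2-3 → obeys
(c) 2-1-1 → violates
(d) 1-3-4-6 → obeys
(e) 1-2-1 → violates
(f) 1-2-3-4 → obeys
(g) 6-3-6-2 → violates
(h) 6-1-3 → violates

4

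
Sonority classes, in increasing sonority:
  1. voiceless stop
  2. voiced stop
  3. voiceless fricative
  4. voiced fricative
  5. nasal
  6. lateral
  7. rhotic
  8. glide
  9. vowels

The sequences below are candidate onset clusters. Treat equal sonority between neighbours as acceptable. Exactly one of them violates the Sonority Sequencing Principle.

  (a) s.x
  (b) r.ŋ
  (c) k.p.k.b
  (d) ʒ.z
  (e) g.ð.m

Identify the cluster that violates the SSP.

(a) 3-3 → obeys
(b) 7-5 → violates
(c) 1-1-1-2 → obeys
(d) 4-4 → obeys
(e) 2-4-5 → obeys

b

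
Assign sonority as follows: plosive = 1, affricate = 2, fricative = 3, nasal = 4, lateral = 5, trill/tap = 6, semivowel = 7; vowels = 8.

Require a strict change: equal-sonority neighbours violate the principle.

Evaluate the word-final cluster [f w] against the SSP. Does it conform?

no

/f/ is a fricative (sonority 3).
/w/ is a semivowel (sonority 7).
The profile is 3-7. Between /f/ (3) and /w/ (7) sonority does not fall, so the cluster violates the SSP.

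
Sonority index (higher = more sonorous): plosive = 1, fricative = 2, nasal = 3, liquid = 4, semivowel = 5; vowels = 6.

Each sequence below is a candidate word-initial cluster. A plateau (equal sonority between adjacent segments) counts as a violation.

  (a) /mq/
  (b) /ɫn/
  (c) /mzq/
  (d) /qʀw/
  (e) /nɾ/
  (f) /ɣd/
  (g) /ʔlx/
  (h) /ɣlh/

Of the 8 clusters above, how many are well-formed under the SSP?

(a) 3-1 → violates
(b) 4-3 → violates
(c) 3-2-1 → violates
(d) 1-4-5 → obeys
(e) 3-4 → obeys
(f) 2-1 → violates
(g) 1-4-2 → violates
(h) 2-4-2 → violates

2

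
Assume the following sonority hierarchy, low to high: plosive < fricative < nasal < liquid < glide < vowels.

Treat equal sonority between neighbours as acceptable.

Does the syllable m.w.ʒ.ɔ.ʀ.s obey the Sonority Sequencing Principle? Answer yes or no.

no

Onset: /m/ is a nasal (sonority 3), /w/ is a glide (sonority 5), /ʒ/ is a fricative (sonority 2); then the nucleus /ɔ/ (sonority 6).
Onset profile 3-5-2-6 — does not rise throughout.
Coda: /ʀ/ is a liquid (sonority 4), /s/ is a fricative (sonority 2).
Coda profile 6-4-2 — falls from the nucleus.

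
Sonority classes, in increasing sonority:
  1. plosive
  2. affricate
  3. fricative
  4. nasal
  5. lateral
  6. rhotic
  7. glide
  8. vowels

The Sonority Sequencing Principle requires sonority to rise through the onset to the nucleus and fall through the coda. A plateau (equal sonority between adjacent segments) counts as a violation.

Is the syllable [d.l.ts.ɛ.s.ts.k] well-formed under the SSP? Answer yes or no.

no

Onset: /d/ is a plosive (sonority 1), /l/ is a lateral (sonority 5), /ts/ is an affricate (sonority 2); then the nucleus /ɛ/ (sonority 8).
Onset profile 1-5-2-8 — does not strictly rise throughout.
Coda: /s/ is a fricative (sonority 3), /ts/ is an affricate (sonority 2), /k/ is a plosive (sonority 1).
Coda profile 8-3-2-1 — falls from the nucleus.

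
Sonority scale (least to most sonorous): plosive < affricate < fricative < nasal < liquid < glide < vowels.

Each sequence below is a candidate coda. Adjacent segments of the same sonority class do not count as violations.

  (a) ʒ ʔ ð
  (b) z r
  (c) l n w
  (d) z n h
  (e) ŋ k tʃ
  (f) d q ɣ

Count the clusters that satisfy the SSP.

0

(a) 3-1-3 → violates
(b) 3-5 → violates
(c) 5-4-6 → violates
(d) 3-4-3 → violates
(e) 4-1-2 → violates
(f) 1-1-3 → violates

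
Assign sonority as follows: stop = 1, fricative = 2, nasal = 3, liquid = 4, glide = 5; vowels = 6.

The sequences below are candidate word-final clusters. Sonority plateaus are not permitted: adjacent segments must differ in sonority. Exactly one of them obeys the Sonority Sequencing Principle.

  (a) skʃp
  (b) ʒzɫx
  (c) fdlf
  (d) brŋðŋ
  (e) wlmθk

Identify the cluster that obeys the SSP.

(a) skʃp: profile 2-1-2-1 — violates.
(b) ʒzɫx: profile 2-2-4-2 — violates.
(c) fdlf: profile 2-1-4-2 — violates.
(d) brŋðŋ: profile 1-4-3-2-3 — violates.
(e) wlmθk: profile 5-4-3-2-1 — obeys.

e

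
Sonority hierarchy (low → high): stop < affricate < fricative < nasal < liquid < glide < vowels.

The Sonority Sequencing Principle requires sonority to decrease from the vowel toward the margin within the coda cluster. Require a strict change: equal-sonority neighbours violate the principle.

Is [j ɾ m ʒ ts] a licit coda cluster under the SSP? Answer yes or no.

/j/ is a glide (sonority 6).
/ɾ/ is a liquid (sonority 5).
/m/ is a nasal (sonority 4).
/ʒ/ is a fricative (sonority 3).
/ts/ is an affricate (sonority 2).
The profile 6-5-4-3-2 strictly falls, so the coda cluster satisfies the SSP.

yes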